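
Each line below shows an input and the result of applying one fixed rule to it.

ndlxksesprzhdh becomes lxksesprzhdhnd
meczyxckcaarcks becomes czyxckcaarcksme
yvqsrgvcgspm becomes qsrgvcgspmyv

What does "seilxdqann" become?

ilxdqannse

Rule — move the first 2 characters to the end (rotate left by 2).
On "seilxdqann" that produces "ilxdqannse".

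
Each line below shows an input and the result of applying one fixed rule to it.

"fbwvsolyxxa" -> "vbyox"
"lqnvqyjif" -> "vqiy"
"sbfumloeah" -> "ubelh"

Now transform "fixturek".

Looking at the pairs, the operation is to keep every other character starting from the second (positions 2nd, 4th, 6th, ...), then swap each adjacent pair of characters (1↔2, 3↔4, ...).
On "fixturek": the first step gives "itrk", and the second then gives "tikr".

tikr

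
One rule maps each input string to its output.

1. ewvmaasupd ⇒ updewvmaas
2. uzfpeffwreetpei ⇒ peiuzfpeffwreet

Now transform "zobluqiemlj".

mljzobluqie

What's happening: move the last 3 characters to the front (rotate right by 3).
Doing the same to "zobluqiemlj": "mljzobluqie".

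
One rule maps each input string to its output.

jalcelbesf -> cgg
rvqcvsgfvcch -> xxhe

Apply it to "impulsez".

What's happening: shift every letter 2 places forward in the alphabet (wrapping around), then keep one character in every 3, starting at position 2 (positions 2nd, 5th, 8th, ...).
"impulsez" → "onb".

onb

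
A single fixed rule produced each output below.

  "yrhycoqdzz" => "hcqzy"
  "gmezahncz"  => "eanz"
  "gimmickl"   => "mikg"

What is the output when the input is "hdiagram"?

igah

Rule — move the first character to the end, then keep every other character starting from the second (positions 2nd, 4th, 6th, ...).
For "hdiagram", step one produces "diagramh"; step two turns that into "igah".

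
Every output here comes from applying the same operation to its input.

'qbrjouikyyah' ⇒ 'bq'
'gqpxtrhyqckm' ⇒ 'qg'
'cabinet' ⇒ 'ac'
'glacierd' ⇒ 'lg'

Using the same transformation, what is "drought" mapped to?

The transformation: swap each adjacent pair of characters (1↔2, 3↔4, ...), then keep only the first 2 characters.
So "drought" becomes "rd".
(Check on "cabinet": → "acibent" → "ac" ✓)

rd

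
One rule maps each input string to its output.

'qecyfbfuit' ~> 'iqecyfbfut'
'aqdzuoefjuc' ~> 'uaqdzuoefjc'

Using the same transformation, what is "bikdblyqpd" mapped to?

Each output is the input with this applied: move the last character to the front, then swap the first and last characters.
Starting from "bikdblyqpd": after the first operation, "dbikdblyqp"; after the second, "pbikdblyqd".

pbikdblyqd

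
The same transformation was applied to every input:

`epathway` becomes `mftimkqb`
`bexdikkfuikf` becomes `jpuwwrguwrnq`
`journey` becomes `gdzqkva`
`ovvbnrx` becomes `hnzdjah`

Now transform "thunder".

The pattern: shift every letter 12 places forward in the alphabet (wrapping around), then move the first 2 characters to the end (rotate left by 2).
For "thunder", step one produces "ftgzpqd"; step two turns that into "gzpqdft".
(Check on "journey": → "vagdzqk" → "gdzqkva" ✓)

gzpqdft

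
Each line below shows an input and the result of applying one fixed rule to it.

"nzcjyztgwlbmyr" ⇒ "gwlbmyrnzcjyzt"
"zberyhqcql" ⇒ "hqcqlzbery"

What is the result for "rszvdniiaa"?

The pattern: swap the front and back halves of the string.
For "rszvdniiaa" the result is "niiaarszvd".

niiaarszvd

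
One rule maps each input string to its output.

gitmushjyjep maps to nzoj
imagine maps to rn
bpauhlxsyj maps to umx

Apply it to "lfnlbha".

kg

What's happening: shift every letter 5 places forward in the alphabet (wrapping around), then keep one character in every 3, starting at position 2 (positions 2nd, 5th, 8th, ...).
Starting from "lfnlbha": after the first operation, "qksqgmf"; after the second, "kg".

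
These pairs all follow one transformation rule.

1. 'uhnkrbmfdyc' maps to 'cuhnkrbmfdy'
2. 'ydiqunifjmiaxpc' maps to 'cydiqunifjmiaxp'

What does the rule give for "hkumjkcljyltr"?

rhkumjkcljylt

In each case the input is transformed by: move the last character to the front.
On "hkumjkcljyltr" that produces "rhkumjkcljylt".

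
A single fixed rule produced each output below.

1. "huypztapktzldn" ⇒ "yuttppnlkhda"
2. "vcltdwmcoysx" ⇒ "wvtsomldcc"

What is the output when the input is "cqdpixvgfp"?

The transformation: sort the characters into reverse alphabetical order, then delete the first 2 characters.
For "cqdpixvgfp", step one produces "xvqppigfdc"; step two turns that into "qppigfdc".

qppigfdc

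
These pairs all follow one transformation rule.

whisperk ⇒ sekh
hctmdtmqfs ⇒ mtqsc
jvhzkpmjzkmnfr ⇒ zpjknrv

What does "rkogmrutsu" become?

grtuk

What's happening: move the first 2 characters to the end (rotate left by 2), then keep every other character starting from the second (positions 2nd, 4th, 6th, ...).
For "rkogmrutsu" the result is "grtuk".
(Check on "hctmdtmqfs": → "tmdtmqfshc" → "mtqsc" ✓)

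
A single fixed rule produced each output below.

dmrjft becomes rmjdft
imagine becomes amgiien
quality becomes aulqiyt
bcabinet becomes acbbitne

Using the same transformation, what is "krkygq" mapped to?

The rule is to move the first 2 characters to the end (rotate left by 2), then take characters alternately from the front and the back (1st, last, 2nd, 2nd-last, ...).
On "krkygq": the first step gives "kygqkr", and the second then gives "krykgq".

krykgq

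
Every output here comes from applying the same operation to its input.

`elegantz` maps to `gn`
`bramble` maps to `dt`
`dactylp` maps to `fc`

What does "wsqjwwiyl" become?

yu

The rule is to shift every letter 2 places forward in the alphabet (wrapping around), then keep only the first 2 characters.
On "wsqjwwiyl": the first step gives "yuslyykan", and the second then gives "yu".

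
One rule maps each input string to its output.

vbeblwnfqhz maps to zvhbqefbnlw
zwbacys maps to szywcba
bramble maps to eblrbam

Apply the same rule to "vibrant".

What's happening: take characters alternately from the front and the back (1st, last, 2nd, 2nd-last, ...), then swap each adjacent pair of characters (1↔2, 3↔4, ...).
"vibrant" → "tvniabr".

tvniabr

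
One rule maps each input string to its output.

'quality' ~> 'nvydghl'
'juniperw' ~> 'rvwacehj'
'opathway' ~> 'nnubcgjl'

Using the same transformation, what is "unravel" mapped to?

nryaehi

The pattern: sort the characters into alphabetical order, then shift every letter 13 places forward in the alphabet (wrapping around) — i.e. ROT13.
On "unravel": the first step gives "aelnruv", and the second then gives "nryaehi".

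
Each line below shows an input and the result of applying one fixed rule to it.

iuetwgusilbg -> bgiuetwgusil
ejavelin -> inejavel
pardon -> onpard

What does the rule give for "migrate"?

temigra

The rule is to move the last 2 characters to the front (rotate right by 2).
Applying that to "migrate" gives "temigra".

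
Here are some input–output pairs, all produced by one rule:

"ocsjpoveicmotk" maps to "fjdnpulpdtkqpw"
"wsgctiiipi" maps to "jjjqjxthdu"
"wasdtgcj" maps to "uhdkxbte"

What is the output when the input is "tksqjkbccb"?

lcddcultrk

The rule is to swap the front and back halves of the string, then shift every letter 1 place forward in the alphabet (wrapping around).
For "tksqjkbccb", step one produces "kbccbtksqj"; step two turns that into "lcddcultrk".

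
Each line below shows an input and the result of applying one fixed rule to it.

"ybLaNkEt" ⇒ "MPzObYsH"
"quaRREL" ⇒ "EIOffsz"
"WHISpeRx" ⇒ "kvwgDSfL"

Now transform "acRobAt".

In each case the input is transformed by: shift every letter 12 places backward in the alphabet (wrapping around), then flip the case of every letter.
Working it through for "acRobAt": intermediate "oqFcpOh", final "OQfCPoH".

OQfCPoH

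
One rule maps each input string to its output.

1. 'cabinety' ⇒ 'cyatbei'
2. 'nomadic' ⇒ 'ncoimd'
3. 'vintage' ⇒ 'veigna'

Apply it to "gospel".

gloes

The pattern: take characters alternately from the front and the back (1st, last, 2nd, 2nd-last, ...), then delete the last character.
On "gospel": the first step gives "gloesp", and the second then gives "gloes".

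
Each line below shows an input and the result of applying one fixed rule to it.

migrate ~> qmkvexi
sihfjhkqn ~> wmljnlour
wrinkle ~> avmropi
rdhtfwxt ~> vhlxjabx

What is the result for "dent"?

hirx

Rule — shift every letter 4 places forward in the alphabet (wrapping around).
So "dent" becomes "hirx".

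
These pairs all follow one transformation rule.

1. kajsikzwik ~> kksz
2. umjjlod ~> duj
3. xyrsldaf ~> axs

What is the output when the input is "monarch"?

Each output is the input with this applied: keep one character in every 3, starting at position 1 (positions 1st, 4th, 7th, ...), then move the last character to the front.
So "monarch" becomes "hma".
(Check on "umjjlod": → "ujd" → "duj" ✓)

hma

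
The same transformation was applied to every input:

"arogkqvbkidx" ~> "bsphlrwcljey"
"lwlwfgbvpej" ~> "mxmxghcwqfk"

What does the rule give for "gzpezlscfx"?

haqfamtdgy

The pattern: shift every letter 1 place forward in the alphabet (wrapping around).
So "gzpezlscfx" becomes "haqfamtdgy".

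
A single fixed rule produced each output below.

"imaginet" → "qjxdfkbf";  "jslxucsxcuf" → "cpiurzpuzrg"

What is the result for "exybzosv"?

suvywlpb

What's happening: shift every letter 3 places backward in the alphabet (wrapping around), then swap the first and last characters.
Applying both steps to "exybzosv": "buvywlps", then "suvywlpb".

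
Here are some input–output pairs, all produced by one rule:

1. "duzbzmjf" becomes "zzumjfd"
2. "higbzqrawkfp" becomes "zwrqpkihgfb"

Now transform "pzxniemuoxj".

What's happening: sort the characters into reverse alphabetical order, then delete the last character.
On "pzxniemuoxj": the first step gives "zxxuponmjie", and the second then gives "zxxuponmji".

zxxuponmji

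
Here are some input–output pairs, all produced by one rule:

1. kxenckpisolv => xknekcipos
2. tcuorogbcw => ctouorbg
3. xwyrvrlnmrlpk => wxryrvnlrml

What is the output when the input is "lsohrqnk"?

slhoqr

What's happening: delete the last 2 characters, then swap each adjacent pair of characters (1↔2, 3↔4, ...).
Working it through for "lsohrqnk": intermediate "lsohrq", final "slhoqr".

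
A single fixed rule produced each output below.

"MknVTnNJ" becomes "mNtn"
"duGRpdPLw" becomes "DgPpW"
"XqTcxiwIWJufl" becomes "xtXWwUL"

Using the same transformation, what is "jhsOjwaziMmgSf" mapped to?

JSJAIMs

Each output is the input with this applied: keep every other character starting from the first (positions 1st, 3rd, 5th, ...), then flip the case of every letter.
On "jhsOjwaziMmgSf" that produces "JSJAIMs".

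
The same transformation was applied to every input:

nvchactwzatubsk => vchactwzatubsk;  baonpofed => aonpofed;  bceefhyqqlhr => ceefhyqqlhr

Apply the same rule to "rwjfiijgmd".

In each case the input is transformed by: delete the first character.
Doing the same to "rwjfiijgmd": "wjfiijgmd".

wjfiijgmd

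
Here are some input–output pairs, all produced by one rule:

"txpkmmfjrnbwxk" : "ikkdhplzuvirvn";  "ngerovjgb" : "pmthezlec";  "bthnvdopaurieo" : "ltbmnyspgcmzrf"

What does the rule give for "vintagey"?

ryecwtgl

Each output is the input with this applied: shift every letter 2 places backward in the alphabet (wrapping around), then move the first 3 characters to the end (rotate left by 3).
"vintagey" → "ryecwtgl".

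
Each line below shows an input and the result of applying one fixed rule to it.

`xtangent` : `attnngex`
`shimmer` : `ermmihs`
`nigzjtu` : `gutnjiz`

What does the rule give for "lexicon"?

conliex

Each output is the input with this applied: sort the characters into reverse alphabetical order, then swap the first and last characters.
Applying both steps to "lexicon": "xonliec", then "conliex".
(Check on "nigzjtu": → "zutnjig" → "gutnjiz" ✓)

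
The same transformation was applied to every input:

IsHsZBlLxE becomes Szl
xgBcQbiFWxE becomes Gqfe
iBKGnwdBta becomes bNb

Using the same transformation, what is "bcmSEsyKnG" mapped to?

Rule — keep one character in every 3, starting at position 2 (positions 2nd, 5th, 8th, ...), then flip the case of every letter.
On "bcmSEsyKnG": the first step gives "cEK", and the second then gives "Cek".

Cek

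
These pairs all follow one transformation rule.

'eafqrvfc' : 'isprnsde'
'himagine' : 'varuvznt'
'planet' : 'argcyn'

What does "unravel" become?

iryhaen

Rule — move the last 3 characters to the front (rotate right by 3), then shift every letter 13 places forward in the alphabet (wrapping around) — i.e. ROT13.
Applying both steps to "unravel": "velunra", then "iryhaen".
(Check on "planet": → "netpla" → "argcyn" ✓)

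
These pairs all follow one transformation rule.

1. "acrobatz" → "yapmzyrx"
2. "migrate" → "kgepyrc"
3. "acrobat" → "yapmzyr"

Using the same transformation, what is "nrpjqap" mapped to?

lpnhoyn

The transformation: shift every letter 2 places backward in the alphabet (wrapping around).
"nrpjqap" → "lpnhoyn".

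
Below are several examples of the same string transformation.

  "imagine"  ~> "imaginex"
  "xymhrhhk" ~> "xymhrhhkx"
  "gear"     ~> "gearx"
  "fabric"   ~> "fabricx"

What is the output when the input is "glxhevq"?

glxhevqx

The rule is to append "x".
"glxhevq" → "glxhevqx".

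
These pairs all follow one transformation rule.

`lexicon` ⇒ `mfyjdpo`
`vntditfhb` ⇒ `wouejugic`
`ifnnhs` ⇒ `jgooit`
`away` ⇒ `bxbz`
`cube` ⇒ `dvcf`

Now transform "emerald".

fnfsbme

Each output is the input with this applied: shift every letter 1 place forward in the alphabet (wrapping around).
For "emerald" the result is "fnfsbme".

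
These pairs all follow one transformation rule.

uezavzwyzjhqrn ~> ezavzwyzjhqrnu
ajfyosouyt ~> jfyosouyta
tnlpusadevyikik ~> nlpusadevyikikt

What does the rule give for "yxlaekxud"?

Looking at the pairs, the operation is to move the first character to the end.
For "yxlaekxud" the result is "xlaekxudy".

xlaekxudy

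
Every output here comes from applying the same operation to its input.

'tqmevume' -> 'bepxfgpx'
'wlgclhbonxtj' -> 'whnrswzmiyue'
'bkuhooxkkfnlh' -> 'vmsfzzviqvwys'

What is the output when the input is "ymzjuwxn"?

xjukhfyi

The rule is to swap each adjacent pair of characters (1↔2, 3↔4, ...), then shift every letter 11 places forward in the alphabet (wrapping around).
Working it through for "ymzjuwxn": intermediate "myjzwunx", final "xjukhfyi".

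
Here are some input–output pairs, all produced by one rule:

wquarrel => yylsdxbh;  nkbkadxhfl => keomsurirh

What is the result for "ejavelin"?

lspulqhc

The rule is to swap the front and back halves of the string, then shift every letter 7 places forward in the alphabet (wrapping around).
For "ejavelin", step one produces "elinejav"; step two turns that into "lspulqhc".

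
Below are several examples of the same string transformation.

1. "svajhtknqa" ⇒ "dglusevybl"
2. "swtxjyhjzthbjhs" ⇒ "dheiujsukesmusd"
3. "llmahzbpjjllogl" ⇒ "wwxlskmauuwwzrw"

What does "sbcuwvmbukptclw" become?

dmnfhgxmfvaenwh

The pattern: shift every letter 11 places forward in the alphabet (wrapping around).
Doing the same to "sbcuwvmbukptclw": "dmnfhgxmfvaenwh".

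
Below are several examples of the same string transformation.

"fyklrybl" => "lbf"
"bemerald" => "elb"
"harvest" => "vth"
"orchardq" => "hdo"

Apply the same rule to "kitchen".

cnk

What's happening: keep one character in every 3, starting at position 1 (positions 1st, 4th, 7th, ...), then move the first character to the end.
Applying both steps to "kitchen": "kcn", then "cnk".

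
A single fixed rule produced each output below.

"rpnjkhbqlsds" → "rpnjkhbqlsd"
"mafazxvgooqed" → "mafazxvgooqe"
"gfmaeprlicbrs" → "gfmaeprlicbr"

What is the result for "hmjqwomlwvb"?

hmjqwomlwv

What's happening: delete the last character.
Doing the same to "hmjqwomlwvb": "hmjqwomlwv".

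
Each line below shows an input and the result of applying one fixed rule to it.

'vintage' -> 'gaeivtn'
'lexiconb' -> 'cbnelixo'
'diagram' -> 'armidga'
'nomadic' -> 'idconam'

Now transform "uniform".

Each output is the input with this applied: swap each adjacent pair of characters (1↔2, 3↔4, ...), then move the last 3 characters to the front (rotate right by 3).
For "uniform", step one produces "nufirom"; step two turns that into "romnufi".

romnufi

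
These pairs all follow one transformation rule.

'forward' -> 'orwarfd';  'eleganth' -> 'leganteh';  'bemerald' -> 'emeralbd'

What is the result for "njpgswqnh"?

jpgswqnnh

Each output is the input with this applied: swap the first and last characters, then move the first character to the end.
Doing the same to "njpgswqnh": "jpgswqnnh".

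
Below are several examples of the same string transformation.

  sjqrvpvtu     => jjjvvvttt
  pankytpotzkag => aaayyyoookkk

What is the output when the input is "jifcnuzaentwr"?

The transformation: keep one character in every 3, starting at position 2 (positions 2nd, 5th, 8th, ...), then repeat every character 3 times.
Starting from "jifcnuzaentwr": after the first operation, "inat"; after the second, "iiinnnaaattt".
(Check on "pankytpotzkag": → "ayok" → "aaayyyoookkk" ✓)

iiinnnaaattt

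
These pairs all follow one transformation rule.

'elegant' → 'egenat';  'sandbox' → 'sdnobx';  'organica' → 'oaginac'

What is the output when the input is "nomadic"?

Looking at the pairs, the operation is to swap each adjacent pair of characters (1↔2, 3↔4, ...), then delete the first character.
Applying both steps to "nomadic": "onamidc", then "namidc".

namidc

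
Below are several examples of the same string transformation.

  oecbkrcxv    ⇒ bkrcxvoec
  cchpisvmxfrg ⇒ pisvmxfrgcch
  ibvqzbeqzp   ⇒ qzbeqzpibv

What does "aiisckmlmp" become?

Rule — move the first 3 characters to the end (rotate left by 3).
"aiisckmlmp" → "sckmlmpaii".

sckmlmpaii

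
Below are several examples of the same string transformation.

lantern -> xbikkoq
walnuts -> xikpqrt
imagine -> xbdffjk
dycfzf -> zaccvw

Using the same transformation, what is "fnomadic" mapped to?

xzacfjkl

Looking at the pairs, the operation is to sort the characters into alphabetical order, then shift every letter 3 places backward in the alphabet (wrapping around).
Working it through for "fnomadic": intermediate "acdfimno", final "xzacfjkl".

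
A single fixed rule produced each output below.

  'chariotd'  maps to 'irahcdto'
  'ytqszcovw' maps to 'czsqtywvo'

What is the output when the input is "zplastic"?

salpzcit

What's happening: move the last 3 characters to the front (rotate right by 3), then reverse the string.
For "zplastic" the result is "salpzcit".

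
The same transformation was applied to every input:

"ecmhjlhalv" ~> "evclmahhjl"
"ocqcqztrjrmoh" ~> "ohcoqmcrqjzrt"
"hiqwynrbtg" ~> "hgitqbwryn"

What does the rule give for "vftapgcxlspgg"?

Rule — take characters alternately from the front and the back (1st, last, 2nd, 2nd-last, ...).
"vftapgcxlspgg" → "vgfgtpasplgxc".

vgfgtpasplgxc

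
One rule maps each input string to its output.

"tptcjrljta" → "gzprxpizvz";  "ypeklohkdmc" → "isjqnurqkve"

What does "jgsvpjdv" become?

The transformation: reverse the string, then shift every letter 6 places forward in the alphabet (wrapping around).
On "jgsvpjdv": the first step gives "vdjpvsgj", and the second then gives "bjpvbymp".

bjpvbymp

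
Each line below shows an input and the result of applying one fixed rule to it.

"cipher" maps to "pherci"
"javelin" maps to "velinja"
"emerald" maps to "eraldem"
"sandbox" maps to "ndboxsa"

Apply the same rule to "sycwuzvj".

cwuzvjsy

The transformation: move the first 2 characters to the end (rotate left by 2).
On "sycwuzvj" that produces "cwuzvjsy".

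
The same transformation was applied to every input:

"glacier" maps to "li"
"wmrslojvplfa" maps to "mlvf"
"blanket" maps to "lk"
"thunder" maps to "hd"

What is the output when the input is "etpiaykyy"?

tay

Rule — keep one character in every 3, starting at position 2 (positions 2nd, 5th, 8th, ...).
For "etpiaykyy" the result is "tay".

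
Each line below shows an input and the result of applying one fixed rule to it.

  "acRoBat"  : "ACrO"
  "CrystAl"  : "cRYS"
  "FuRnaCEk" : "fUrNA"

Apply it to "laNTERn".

The rule is to flip the case of every letter, then delete the last 3 characters.
"laNTERn" → "LAnterN" → "LAnt".

LAnt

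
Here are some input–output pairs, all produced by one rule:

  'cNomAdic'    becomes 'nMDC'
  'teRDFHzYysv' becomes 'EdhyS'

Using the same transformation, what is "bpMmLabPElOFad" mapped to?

PMApLfD

Looking at the pairs, the operation is to keep every other character starting from the second (positions 2nd, 4th, 6th, ...), then flip the case of every letter.
Applying both steps to "bpMmLabPElOFad": "pmaPlFd", then "PMApLfD".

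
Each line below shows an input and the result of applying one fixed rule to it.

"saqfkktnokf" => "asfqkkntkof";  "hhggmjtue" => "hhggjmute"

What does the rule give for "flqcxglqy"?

The pattern: swap each adjacent pair of characters (1↔2, 3↔4, ...).
On "flqcxglqy" that produces "lfcqgxqly".

lfcqgxqly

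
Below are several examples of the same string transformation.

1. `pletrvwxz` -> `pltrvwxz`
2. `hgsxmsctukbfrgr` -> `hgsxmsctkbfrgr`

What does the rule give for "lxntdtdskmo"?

Rule — remove every vowel.
"lxntdtdskmo" → "lxntdtdskm".

lxntdtdskm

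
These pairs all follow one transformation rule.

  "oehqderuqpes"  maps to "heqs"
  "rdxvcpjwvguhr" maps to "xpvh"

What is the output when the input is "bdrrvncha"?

rna

The pattern: keep one character in every 3, starting at position 3 (positions 3rd, 6th, 9th, ...).
"bdrrvncha" → "rna".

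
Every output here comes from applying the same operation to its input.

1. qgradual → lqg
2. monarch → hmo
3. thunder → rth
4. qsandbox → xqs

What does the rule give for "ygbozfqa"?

ayg

Looking at the pairs, the operation is to move the last character to the front, then keep only the first 3 characters.
Applying both steps to "ygbozfqa": "aygbozfq", then "ayg".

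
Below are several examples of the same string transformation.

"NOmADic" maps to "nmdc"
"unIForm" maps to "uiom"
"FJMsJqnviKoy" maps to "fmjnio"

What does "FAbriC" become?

The rule is to keep every other character starting from the first (positions 1st, 3rd, 5th, ...), then convert every letter to lowercase.
Applying both steps to "FAbriC": "Fbi", then "fbi".

fbi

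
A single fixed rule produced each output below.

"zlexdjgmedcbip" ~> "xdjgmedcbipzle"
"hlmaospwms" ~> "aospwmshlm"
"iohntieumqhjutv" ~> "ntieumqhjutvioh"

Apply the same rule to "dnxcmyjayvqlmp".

cmyjayvqlmpdnx

The pattern: move the first 3 characters to the end (rotate left by 3).
So "dnxcmyjayvqlmp" becomes "cmyjayvqlmpdnx".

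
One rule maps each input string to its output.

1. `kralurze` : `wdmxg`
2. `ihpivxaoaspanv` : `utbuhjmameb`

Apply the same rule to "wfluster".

The transformation: delete the last 3 characters, then shift every letter 12 places forward in the alphabet (wrapping around).
Applying that to "wfluster" gives "irxge".

irxge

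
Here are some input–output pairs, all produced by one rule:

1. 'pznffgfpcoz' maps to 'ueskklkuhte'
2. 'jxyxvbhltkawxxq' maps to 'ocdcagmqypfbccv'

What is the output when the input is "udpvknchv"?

ziuapshma

Looking at the pairs, the operation is to shift every letter 5 places forward in the alphabet (wrapping around).
Doing the same to "udpvknchv": "ziuapshma".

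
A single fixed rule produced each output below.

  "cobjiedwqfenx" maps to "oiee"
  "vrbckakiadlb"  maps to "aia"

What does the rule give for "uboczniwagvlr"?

The transformation: keep only the vowels.
Doing the same to "uboczniwagvlr": "uoia".

uoia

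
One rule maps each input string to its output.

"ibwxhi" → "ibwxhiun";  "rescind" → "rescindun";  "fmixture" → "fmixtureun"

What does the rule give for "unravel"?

unravelun

The transformation: append "un".
On "unravel" that produces "unravelun".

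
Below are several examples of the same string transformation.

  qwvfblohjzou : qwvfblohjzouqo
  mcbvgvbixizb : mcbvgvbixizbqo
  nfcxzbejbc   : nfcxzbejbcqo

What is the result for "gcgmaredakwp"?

Looking at the pairs, the operation is to append "qo".
"gcgmaredakwp" → "gcgmaredakwpqo".

gcgmaredakwpqo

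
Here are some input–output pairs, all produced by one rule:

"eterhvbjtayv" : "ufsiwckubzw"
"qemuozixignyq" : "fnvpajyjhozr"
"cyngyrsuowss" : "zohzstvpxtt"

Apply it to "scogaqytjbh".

The pattern: shift every letter 1 place forward in the alphabet (wrapping around), then delete the first character.
Applying both steps to "scogaqytjbh": "tdphbrzukci", then "dphbrzukci".

dphbrzukci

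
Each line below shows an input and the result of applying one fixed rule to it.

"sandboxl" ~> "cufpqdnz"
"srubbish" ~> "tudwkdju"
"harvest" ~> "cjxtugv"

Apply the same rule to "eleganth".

Looking at the pairs, the operation is to shift every letter 2 places forward in the alphabet (wrapping around), then swap each adjacent pair of characters (1↔2, 3↔4, ...).
Starting from "eleganth": after the first operation, "gngicpvj"; after the second, "ngigpcjv".

ngigpcjv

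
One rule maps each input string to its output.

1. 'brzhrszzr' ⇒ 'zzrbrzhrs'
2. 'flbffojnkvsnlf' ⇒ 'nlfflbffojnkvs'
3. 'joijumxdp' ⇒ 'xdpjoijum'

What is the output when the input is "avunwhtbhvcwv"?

cwvavunwhtbhv

In each case the input is transformed by: move the last 3 characters to the front (rotate right by 3).
So "avunwhtbhvcwv" becomes "cwvavunwhtbhv".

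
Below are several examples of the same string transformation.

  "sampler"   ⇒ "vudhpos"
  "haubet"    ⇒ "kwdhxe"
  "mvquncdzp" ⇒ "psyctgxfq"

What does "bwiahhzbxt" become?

ewzaledckk

Rule — shift every letter 3 places forward in the alphabet (wrapping around), then take characters alternately from the front and the back (1st, last, 2nd, 2nd-last, ...).
On "bwiahhzbxt": the first step gives "ezldkkceaw", and the second then gives "ewzaledckk".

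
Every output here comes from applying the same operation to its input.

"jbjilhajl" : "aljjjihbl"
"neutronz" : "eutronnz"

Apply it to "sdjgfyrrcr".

csrrrjgfdy

In each case the input is transformed by: sort the characters into reverse alphabetical order, then swap the first and last characters.
On "sdjgfyrrcr": the first step gives "ysrrrjgfdc", and the second then gives "csrrrjgfdy".
(Check on "jbjilhajl": → "lljjjihba" → "aljjjihbl" ✓)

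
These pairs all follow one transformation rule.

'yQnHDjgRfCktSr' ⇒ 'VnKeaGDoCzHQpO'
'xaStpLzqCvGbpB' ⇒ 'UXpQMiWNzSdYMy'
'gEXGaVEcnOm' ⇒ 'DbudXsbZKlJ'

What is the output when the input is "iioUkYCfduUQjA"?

FFLrHvzCARrnGx

Looking at the pairs, the operation is to shift every letter 3 places backward in the alphabet (wrapping around), then flip the case of every letter.
Applying both steps to "iioUkYCfduUQjA": "fflRhVZcarRNgX", then "FFLrHvzCARrnGx".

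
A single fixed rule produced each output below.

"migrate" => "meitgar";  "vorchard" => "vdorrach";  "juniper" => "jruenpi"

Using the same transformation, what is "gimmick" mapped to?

Looking at the pairs, the operation is to take characters alternately from the front and the back (1st, last, 2nd, 2nd-last, ...).
"gimmick" → "gkicmim".

gkicmim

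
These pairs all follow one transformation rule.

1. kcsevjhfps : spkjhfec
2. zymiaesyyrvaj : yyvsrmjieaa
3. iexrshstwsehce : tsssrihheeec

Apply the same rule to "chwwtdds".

tshddc

Rule — sort the characters into reverse alphabetical order, then delete the first 2 characters.
Applying both steps to "chwwtdds": "wwtshddc", then "tshddc".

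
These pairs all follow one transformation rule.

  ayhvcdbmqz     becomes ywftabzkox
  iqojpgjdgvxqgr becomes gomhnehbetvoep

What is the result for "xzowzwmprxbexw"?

vxmuxuknpvzcvu

Rule — shift every letter 2 places backward in the alphabet (wrapping around).
So "xzowzwmprxbexw" becomes "vxmuxuknpvzcvu".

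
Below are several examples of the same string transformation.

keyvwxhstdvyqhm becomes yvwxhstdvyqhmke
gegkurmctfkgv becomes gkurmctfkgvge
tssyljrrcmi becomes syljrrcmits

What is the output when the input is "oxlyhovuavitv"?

In each case the input is transformed by: move the first 2 characters to the end (rotate left by 2).
"oxlyhovuavitv" → "lyhovuavitvox".

lyhovuavitvox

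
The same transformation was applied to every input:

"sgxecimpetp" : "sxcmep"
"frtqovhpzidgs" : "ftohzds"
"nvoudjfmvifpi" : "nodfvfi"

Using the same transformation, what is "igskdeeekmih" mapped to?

isdeki

The rule is to keep every other character starting from the first (positions 1st, 3rd, 5th, ...).
"igskdeeekmih" → "isdeki".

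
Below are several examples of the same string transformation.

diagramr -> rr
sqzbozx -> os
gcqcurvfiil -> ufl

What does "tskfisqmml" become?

In each case the input is transformed by: move the first 2 characters to the end (rotate left by 2), then keep one character in every 3, starting at position 3 (positions 3rd, 6th, 9th, ...).
For "tskfisqmml", step one produces "kfisqmmlts"; step two turns that into "imt".

imt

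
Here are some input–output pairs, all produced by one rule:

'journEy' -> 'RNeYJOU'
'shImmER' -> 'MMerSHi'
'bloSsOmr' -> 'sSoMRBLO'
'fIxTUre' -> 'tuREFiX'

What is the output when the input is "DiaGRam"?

Each output is the input with this applied: move the first 3 characters to the end (rotate left by 3), then flip the case of every letter.
On "DiaGRam": the first step gives "GRamDia", and the second then gives "grAMdIA".

grAMdIA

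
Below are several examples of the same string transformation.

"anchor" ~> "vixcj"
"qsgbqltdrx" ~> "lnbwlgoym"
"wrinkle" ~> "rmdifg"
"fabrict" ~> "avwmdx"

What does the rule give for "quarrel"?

The transformation: delete the last character, then shift every letter 5 places backward in the alphabet (wrapping around).
On "quarrel": the first step gives "quarre", and the second then gives "lpvmmz".

lpvmmz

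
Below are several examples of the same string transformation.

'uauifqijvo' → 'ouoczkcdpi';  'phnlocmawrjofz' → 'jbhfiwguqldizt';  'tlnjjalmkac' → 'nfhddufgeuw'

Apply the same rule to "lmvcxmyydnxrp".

In each case the input is transformed by: shift every letter 6 places backward in the alphabet (wrapping around).
Applying that to "lmvcxmyydnxrp" gives "fgpwrgssxhrlj".

fgpwrgssxhrlj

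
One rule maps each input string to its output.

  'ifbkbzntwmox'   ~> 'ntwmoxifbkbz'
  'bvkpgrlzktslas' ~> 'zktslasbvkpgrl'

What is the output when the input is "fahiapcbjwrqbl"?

bjwrqblfahiapc

Each output is the input with this applied: swap the front and back halves of the string.
"fahiapcbjwrqbl" → "bjwrqblfahiapc".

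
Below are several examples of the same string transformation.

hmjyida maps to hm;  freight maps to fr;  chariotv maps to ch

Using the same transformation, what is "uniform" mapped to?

un

What's happening: keep only the first 2 characters.
"uniform" → "un".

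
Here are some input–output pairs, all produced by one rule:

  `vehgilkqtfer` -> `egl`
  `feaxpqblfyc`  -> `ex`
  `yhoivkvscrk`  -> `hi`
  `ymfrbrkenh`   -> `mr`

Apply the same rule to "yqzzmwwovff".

Each output is the input with this applied: keep every other character starting from the second (positions 2nd, 4th, 6th, ...), then delete the last 3 characters.
Working it through for "yqzzmwwovff": intermediate "qzwof", final "qz".

qz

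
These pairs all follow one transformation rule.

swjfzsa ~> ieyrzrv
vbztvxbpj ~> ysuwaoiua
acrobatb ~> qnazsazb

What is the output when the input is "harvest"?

qudrsgz

Each output is the input with this applied: move the first 2 characters to the end (rotate left by 2), then shift every letter 1 place backward in the alphabet (wrapping around).
On "harvest": the first step gives "rvestha", and the second then gives "qudrsgz".
(Check on "swjfzsa": → "jfzsasw" → "ieyrzrv" ✓)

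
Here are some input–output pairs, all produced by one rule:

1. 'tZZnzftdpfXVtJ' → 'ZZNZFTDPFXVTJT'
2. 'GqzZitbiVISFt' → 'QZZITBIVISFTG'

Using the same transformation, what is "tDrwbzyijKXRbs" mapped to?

The rule is to move the first character to the end, then convert every letter to uppercase.
"tDrwbzyijKXRbs" → "DrwbzyijKXRbst" → "DRWBZYIJKXRBST".

DRWBZYIJKXRBST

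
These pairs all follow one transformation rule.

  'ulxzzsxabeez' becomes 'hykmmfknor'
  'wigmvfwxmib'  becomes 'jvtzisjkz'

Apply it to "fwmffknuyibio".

sjzssxahlvo

The transformation: shift every letter 13 places forward in the alphabet (wrapping around) — i.e. ROT13, then delete the last 2 characters.
Starting from "fwmffknuyibio": after the first operation, "sjzssxahlvovb"; after the second, "sjzssxahlvo".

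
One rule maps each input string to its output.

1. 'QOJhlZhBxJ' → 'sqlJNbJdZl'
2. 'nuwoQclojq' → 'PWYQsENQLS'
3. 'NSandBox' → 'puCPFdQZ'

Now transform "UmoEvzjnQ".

wOQgXBLPs

Rule — shift every letter 2 places forward in the alphabet (wrapping around), then flip the case of every letter.
Working it through for "UmoEvzjnQ": intermediate "WoqGxblpS", final "wOQgXBLPs".
(Check on "QOJhlZhBxJ": → "SQLjnBjDzL" → "sqlJNbJdZl" ✓)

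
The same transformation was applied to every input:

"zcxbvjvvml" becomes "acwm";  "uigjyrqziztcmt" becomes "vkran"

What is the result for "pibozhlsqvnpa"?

What's happening: shift every letter 1 place forward in the alphabet (wrapping around), then keep one character in every 3, starting at position 1 (positions 1st, 4th, 7th, ...).
Applying that to "pibozhlsqvnpa" gives "qpmwb".
(Check on "zcxbvjvvml": → "adycwkwwnm" → "acwm" ✓)

qpmwb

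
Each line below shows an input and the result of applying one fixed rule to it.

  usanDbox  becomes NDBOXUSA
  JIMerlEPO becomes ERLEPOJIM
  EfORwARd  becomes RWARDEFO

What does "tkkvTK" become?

VTKTKK

The transformation: move the first 3 characters to the end (rotate left by 3), then convert every letter to uppercase.
On "tkkvTK": the first step gives "vTKtkk", and the second then gives "VTKTKK".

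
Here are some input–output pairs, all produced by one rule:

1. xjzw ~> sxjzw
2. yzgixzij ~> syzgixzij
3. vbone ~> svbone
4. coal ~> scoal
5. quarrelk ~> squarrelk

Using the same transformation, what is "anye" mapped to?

sanye

What's happening: prepend "s".
For "anye" the result is "sanye".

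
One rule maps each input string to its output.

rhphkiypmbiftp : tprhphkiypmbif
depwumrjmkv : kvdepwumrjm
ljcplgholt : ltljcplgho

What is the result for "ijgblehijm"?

Rule — move the last 2 characters to the front (rotate right by 2).
Applying that to "ijgblehijm" gives "jmijgblehi".

jmijgblehi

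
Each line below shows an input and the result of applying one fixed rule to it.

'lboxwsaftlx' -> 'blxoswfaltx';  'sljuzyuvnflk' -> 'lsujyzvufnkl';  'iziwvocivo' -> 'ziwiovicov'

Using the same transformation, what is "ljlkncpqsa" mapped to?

jlklcnqpas

Each output is the input with this applied: swap each adjacent pair of characters (1↔2, 3↔4, ...).
On "ljlkncpqsa" that produces "jlklcnqpas".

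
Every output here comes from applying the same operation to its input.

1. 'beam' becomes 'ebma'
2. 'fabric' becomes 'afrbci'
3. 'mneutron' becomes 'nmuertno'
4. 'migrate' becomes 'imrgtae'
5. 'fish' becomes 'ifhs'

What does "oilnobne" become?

ionlboen

The transformation: swap each adjacent pair of characters (1↔2, 3↔4, ...).
Applying that to "oilnobne" gives "ionlboen".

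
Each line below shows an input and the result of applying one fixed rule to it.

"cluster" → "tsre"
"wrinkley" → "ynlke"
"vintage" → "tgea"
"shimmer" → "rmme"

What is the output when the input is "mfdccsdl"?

sldcc

Looking at the pairs, the operation is to delete the first 3 characters, then sort the characters into reverse alphabetical order.
For "mfdccsdl", step one produces "ccsdl"; step two turns that into "sldcc".
(Check on "wrinkley": → "nkley" → "ynlke" ✓)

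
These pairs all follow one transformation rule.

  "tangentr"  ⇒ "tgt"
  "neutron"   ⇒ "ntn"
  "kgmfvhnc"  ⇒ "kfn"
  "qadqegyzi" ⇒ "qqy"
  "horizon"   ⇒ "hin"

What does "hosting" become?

htg

Rule — keep one character in every 3, starting at position 1 (positions 1st, 4th, 7th, ...).
So "hosting" becomes "htg".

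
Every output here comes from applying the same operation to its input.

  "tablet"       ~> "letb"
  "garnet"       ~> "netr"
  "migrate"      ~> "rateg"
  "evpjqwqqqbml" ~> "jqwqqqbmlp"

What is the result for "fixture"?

turex

In each case the input is transformed by: delete the first 2 characters, then move the first character to the end.
On "fixture" that produces "turex".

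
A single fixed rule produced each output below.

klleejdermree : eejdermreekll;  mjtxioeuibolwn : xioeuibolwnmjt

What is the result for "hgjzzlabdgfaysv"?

In each case the input is transformed by: move the first 3 characters to the end (rotate left by 3).
For "hgjzzlabdgfaysv" the result is "zzlabdgfaysvhgj".

zzlabdgfaysvhgj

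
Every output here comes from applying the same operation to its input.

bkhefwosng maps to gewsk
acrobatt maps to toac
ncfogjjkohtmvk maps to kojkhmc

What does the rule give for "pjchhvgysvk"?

What's happening: keep every other character starting from the second (positions 2nd, 4th, 6th, ...), then swap the first and last characters.
On "pjchhvgysvk": the first step gives "jhvyv", and the second then gives "vhvyj".

vhvyj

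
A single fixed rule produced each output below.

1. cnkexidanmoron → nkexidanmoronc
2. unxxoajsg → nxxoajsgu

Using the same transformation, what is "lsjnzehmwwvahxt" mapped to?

sjnzehmwwvahxtl

Rule — move the first character to the end.
On "lsjnzehmwwvahxt" that produces "sjnzehmwwvahxtl".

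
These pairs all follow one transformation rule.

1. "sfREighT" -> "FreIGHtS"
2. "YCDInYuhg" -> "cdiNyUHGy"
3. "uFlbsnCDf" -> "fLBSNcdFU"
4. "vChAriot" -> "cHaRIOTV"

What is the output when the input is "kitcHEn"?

ITCheNK

Looking at the pairs, the operation is to flip the case of every letter, then move the first character to the end.
Doing the same to "kitcHEn": "ITCheNK".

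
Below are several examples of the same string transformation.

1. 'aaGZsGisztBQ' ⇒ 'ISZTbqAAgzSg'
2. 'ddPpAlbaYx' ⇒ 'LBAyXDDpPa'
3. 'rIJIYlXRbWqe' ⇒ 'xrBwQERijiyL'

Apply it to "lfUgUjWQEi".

JwqeILFuGu

The rule is to swap the front and back halves of the string, then flip the case of every letter.
On "lfUgUjWQEi": the first step gives "jWQEilfUgU", and the second then gives "JwqeILFuGu".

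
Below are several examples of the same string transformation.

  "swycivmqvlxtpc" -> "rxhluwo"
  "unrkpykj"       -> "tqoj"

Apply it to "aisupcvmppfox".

In each case the input is transformed by: keep every other character starting from the first (positions 1st, 3rd, 5th, ...), then shift every letter 1 place backward in the alphabet (wrapping around).
Starting from "aisupcvmppfox": after the first operation, "aspvpfx"; after the second, "zrouoew".

zrouoew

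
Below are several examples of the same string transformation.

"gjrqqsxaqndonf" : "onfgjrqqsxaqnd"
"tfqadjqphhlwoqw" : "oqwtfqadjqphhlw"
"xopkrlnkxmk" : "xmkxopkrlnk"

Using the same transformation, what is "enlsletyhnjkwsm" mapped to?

Looking at the pairs, the operation is to move the last 3 characters to the front (rotate right by 3).
Doing the same to "enlsletyhnjkwsm": "wsmenlsletyhnjk".

wsmenlsletyhnjk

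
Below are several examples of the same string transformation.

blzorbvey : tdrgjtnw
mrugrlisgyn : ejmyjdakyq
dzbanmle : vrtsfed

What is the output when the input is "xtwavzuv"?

The rule is to shift every letter 8 places backward in the alphabet (wrapping around), then delete the last character.
"xtwavzuv" → "plosnrmn" → "plosnrm".

plosnrm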